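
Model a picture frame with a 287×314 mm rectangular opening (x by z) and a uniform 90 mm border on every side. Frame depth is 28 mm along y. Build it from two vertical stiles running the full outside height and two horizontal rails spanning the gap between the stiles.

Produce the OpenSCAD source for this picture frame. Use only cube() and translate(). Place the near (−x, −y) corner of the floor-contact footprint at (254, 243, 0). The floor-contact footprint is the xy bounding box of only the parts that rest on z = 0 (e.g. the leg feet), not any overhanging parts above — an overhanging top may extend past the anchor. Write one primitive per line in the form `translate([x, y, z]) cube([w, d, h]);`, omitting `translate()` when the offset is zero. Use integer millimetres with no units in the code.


translate([254, 243, 0]) cube([90, 28, 494]);
translate([631, 243, 0]) cube([90, 28, 494]);
translate([344, 243, 0]) cube([287, 28, 90]);
translate([344, 243, 404]) cube([287, 28, 90]);


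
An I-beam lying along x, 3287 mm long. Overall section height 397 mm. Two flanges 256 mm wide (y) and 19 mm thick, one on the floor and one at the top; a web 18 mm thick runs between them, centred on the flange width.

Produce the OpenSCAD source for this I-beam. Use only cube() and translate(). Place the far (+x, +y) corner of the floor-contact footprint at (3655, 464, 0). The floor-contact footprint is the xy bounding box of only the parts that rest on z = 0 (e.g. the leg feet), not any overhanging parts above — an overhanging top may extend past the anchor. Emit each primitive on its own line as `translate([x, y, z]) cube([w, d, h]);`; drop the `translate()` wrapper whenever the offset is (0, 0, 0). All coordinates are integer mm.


translate([368, 208, 0]) cube([3287, 256, 19]);
translate([368, 327, 19]) cube([3287, 18, 359]);
translate([368, 208, 378]) cube([3287, 256, 19]);


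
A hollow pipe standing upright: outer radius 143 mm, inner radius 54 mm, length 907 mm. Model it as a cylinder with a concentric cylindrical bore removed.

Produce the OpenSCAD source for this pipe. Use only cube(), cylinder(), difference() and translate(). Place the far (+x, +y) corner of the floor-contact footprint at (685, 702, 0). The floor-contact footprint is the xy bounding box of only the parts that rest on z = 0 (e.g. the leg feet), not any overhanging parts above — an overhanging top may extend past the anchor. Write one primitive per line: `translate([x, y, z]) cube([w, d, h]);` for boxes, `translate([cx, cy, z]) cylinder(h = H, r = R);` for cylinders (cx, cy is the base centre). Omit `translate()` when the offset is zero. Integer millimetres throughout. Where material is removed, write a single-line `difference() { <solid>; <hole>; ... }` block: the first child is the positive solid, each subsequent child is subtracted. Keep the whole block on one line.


difference() { translate([542, 559, 0]) cylinder(h = 907, r = 143); translate([542, 559, 0]) cylinder(h = 907, r = 54); }


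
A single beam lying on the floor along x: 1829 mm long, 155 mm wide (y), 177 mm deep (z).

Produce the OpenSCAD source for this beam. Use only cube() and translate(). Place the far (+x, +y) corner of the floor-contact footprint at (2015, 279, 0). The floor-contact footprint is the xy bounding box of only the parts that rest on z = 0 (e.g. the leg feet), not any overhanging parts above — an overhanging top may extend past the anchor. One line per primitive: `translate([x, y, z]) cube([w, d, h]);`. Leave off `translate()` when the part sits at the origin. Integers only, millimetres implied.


translate([186, 124, 0]) cube([1829, 155, 177]);


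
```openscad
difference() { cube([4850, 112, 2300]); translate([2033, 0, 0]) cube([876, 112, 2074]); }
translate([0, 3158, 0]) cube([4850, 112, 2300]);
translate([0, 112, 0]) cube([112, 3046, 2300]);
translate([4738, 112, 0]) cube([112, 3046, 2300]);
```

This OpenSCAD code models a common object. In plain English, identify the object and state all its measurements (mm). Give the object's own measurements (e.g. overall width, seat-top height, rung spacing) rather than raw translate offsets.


A single room: four walls, each 2300 mm tall and 112 mm thick, enclosing an outside footprint 4850×3270 mm (x × y), no floor or roof. The front and back walls (−y and +y sides) run the full x-width; the side walls fit between their inner faces. A door opening 876 mm wide and 2074 mm tall is cut through the front wall from the floor up, its −x edge 2033 mm from the wall's −x end.


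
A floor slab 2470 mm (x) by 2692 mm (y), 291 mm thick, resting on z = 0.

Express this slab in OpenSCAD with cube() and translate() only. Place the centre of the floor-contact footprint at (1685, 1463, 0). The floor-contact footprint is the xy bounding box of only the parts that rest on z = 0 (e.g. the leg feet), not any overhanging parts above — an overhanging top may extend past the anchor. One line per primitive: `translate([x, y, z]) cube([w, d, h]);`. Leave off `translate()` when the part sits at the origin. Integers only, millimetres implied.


translate([450, 117, 0]) cube([2470, 2692, 291]);


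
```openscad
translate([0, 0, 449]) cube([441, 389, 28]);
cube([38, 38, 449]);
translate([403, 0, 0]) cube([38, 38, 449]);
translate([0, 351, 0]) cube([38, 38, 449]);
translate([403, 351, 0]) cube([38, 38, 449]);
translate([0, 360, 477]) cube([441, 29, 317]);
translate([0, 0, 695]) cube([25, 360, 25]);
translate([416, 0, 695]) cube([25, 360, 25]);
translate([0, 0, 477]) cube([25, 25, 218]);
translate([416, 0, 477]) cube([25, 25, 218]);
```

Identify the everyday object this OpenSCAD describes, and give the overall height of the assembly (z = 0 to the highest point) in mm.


A chair. The overall height is 794 mm.

A slab on four corner posts with a tall panel at the back — a chair. The seat slab sits at z = 449 with thickness 28, and the 317 mm backrest starts at the seat top, so the overall height is 449 + 28 + 317 = 794 mm.


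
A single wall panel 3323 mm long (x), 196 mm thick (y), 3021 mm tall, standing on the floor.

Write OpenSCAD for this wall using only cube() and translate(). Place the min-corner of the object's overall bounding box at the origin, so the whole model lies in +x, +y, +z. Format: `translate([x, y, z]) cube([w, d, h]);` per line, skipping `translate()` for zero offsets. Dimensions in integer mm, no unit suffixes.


cube([3323, 196, 3021]);


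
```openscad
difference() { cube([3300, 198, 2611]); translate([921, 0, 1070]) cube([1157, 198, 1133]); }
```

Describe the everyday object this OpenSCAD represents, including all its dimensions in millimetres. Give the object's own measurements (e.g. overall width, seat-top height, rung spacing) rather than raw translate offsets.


A wall 3300 mm long (x), 198 mm thick (y), 2611 mm tall, with a rectangular window opening cut through it. The opening is 1157 mm wide and 1133 mm tall; its sill is at z = 1070 mm and its near (−x) edge is 921 mm from the wall's −x end. The opening passes through the full wall thickness.


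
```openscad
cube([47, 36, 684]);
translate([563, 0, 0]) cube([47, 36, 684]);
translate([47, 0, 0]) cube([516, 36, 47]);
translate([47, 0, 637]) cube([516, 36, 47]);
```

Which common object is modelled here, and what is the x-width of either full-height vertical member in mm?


A picture frame. The border width is 47 mm.

Four thin pieces enclosing a rectangular opening — a picture frame. The two full-height stiles are 684 mm tall; the top rail sits at z = 637 and is 47 mm tall, so the border above the opening is 684 − 637 = 47 mm, matching the stile x-width.


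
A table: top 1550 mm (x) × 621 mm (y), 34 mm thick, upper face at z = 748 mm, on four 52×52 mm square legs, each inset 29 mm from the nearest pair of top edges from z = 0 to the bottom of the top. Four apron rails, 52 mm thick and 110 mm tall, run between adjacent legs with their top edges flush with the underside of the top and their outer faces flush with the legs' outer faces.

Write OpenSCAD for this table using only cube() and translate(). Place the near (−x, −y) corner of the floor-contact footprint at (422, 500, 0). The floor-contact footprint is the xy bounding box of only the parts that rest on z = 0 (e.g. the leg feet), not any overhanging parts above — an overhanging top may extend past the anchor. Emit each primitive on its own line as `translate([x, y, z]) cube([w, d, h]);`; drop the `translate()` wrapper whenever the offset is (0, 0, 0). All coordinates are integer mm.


// leg_h = 748 - 34 = 714
// apron z = 714 - 110 = 604
translate([393, 471, 714]) cube([1550, 621, 34]);
translate([422, 500, 0]) cube([52, 52, 714]);
translate([1862, 500, 0]) cube([52, 52, 714]);
translate([422, 1011, 0]) cube([52, 52, 714]);
translate([1862, 1011, 0]) cube([52, 52, 714]);
translate([474, 500, 604]) cube([1388, 52, 110]);
translate([474, 1011, 604]) cube([1388, 52, 110]);
translate([422, 552, 604]) cube([52, 459, 110]);
translate([1862, 552, 604]) cube([52, 459, 110]);


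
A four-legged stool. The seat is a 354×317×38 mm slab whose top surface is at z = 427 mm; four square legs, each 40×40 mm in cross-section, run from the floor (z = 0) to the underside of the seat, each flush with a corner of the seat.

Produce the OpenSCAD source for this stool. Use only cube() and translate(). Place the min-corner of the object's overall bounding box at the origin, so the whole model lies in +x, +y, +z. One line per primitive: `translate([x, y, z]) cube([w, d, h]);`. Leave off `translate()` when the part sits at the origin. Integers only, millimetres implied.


// leg_h = 427 - 38 = 389
translate([0, 0, 389]) cube([354, 317, 38]);
cube([40, 40, 389]);
translate([314, 0, 0]) cube([40, 40, 389]);
translate([0, 277, 0]) cube([40, 40, 389]);
translate([314, 277, 0]) cube([40, 40, 389]);


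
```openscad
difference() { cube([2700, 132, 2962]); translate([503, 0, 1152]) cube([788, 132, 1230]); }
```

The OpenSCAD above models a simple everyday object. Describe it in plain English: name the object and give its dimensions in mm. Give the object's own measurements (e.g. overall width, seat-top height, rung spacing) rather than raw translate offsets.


A wall 2700 mm long (x), 132 mm thick (y), 2962 mm tall, with a rectangular window opening cut through it. The opening is 788 mm wide and 1230 mm tall; its sill is at z = 1152 mm and its near (−x) edge is 503 mm from the wall's −x end. The opening passes through the full wall thickness.


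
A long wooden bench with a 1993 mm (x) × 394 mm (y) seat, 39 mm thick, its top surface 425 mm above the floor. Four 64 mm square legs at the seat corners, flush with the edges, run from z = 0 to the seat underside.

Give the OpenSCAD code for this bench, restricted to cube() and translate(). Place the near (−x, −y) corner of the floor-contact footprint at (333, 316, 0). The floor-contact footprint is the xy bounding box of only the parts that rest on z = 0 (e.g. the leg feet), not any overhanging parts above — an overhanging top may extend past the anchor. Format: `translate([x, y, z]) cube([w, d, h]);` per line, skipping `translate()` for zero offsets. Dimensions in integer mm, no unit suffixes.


translate([333, 316, 386]) cube([1993, 394, 39]);
translate([333, 316, 0]) cube([64, 64, 386]);
translate([333, 646, 0]) cube([64, 64, 386]);
translate([2262, 316, 0]) cube([64, 64, 386]);
translate([2262, 646, 0]) cube([64, 64, 386]);


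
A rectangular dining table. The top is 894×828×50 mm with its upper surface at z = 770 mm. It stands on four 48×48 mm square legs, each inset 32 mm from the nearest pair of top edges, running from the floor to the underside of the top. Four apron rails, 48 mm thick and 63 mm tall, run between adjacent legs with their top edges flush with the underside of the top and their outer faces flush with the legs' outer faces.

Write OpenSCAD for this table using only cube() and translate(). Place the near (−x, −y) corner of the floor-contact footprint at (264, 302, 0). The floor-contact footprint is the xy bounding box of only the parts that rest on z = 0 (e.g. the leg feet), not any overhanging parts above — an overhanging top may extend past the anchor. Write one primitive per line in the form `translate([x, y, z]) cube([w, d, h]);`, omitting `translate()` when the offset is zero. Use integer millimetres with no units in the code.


translate([232, 270, 720]) cube([894, 828, 50]);
translate([264, 302, 0]) cube([48, 48, 720]);
translate([1046, 302, 0]) cube([48, 48, 720]);
translate([264, 1018, 0]) cube([48, 48, 720]);
translate([1046, 1018, 0]) cube([48, 48, 720]);
translate([312, 302, 657]) cube([734, 48, 63]);
translate([312, 1018, 657]) cube([734, 48, 63]);
translate([264, 350, 657]) cube([48, 668, 63]);
translate([1046, 350, 657]) cube([48, 668, 63]);


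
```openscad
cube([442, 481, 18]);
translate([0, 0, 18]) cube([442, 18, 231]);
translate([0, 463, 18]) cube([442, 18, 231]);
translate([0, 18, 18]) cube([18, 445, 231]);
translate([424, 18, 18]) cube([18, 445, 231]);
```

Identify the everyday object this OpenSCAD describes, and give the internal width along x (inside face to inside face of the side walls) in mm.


An open box. The internal width is 406 mm.

A 442×481 base slab with four walls standing on it — an open box. The base is 442 mm wide and the walls are 18 mm thick, so the internal width is 442 − 2 × 18 = 406 mm.


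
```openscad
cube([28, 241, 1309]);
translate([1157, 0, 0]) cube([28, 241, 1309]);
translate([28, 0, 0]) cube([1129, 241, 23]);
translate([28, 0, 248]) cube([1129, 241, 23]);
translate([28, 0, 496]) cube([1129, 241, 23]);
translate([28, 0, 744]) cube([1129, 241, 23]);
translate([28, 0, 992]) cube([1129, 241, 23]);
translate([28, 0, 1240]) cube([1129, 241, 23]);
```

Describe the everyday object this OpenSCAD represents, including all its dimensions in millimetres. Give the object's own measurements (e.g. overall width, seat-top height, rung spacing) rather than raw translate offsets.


An open bookshelf. Two side panels, each 28 mm thick, 241 mm deep and 1309 mm tall, stand 1185 mm apart (outside-to-outside). Between them sit 6 shelves, each 23 mm thick and 241 mm deep, spanning the full gap between the sides. The bottom shelf rests on the floor (its underside at z = 0) and the clear gap between one shelf's top and the next shelf's underside is 225 mm.


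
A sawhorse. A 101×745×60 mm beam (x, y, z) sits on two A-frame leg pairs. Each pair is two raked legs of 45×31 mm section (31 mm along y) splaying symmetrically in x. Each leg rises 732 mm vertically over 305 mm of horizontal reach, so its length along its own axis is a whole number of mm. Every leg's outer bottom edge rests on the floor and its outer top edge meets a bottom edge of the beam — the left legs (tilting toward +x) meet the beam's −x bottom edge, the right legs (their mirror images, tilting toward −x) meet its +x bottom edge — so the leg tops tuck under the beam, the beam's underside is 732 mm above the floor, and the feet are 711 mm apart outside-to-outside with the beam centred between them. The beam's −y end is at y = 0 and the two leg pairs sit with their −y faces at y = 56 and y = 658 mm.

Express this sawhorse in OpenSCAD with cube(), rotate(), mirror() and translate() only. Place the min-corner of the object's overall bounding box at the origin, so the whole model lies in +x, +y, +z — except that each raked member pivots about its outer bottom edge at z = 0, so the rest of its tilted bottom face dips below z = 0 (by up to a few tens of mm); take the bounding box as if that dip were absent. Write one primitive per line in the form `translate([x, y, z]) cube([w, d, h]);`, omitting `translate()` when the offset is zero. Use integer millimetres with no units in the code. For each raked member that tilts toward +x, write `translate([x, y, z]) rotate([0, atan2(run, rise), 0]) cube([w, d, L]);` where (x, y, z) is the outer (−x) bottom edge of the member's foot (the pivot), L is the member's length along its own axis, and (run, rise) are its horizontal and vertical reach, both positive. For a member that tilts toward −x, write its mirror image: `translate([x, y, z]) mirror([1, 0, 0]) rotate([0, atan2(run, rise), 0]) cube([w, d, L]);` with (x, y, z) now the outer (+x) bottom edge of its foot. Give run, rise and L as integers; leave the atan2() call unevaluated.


// leg length = √(305² + 732²) = 793
// right-leg outer foot x = 2·305 + 101 = 711
// beam min-corner = (305, 0, 732)
translate([305, 0, 732]) cube([101, 745, 60]);
translate([0, 56, 0]) rotate([0, atan2(305, 732), 0]) cube([45, 31, 793]);
translate([711, 56, 0]) mirror([1, 0, 0]) rotate([0, atan2(305, 732), 0]) cube([45, 31, 793]);
translate([0, 658, 0]) rotate([0, atan2(305, 732), 0]) cube([45, 31, 793]);
translate([711, 658, 0]) mirror([1, 0, 0]) rotate([0, atan2(305, 732), 0]) cube([45, 31, 793]);


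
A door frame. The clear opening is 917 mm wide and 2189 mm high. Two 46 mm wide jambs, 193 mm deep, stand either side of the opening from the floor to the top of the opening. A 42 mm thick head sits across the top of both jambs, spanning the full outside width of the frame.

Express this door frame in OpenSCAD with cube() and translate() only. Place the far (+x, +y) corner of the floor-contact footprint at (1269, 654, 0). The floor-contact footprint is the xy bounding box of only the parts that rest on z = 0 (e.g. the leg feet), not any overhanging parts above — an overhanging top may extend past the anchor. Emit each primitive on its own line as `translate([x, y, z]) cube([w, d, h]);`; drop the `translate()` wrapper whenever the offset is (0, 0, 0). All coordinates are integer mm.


translate([260, 461, 0]) cube([46, 193, 2189]);
translate([1223, 461, 0]) cube([46, 193, 2189]);
translate([260, 461, 2189]) cube([1009, 193, 42]);


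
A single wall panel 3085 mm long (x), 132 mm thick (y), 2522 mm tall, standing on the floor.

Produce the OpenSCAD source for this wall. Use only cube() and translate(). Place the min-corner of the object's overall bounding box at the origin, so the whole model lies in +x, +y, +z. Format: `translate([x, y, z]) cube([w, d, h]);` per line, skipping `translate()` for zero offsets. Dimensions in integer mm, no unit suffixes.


cube([3085, 132, 2522]);


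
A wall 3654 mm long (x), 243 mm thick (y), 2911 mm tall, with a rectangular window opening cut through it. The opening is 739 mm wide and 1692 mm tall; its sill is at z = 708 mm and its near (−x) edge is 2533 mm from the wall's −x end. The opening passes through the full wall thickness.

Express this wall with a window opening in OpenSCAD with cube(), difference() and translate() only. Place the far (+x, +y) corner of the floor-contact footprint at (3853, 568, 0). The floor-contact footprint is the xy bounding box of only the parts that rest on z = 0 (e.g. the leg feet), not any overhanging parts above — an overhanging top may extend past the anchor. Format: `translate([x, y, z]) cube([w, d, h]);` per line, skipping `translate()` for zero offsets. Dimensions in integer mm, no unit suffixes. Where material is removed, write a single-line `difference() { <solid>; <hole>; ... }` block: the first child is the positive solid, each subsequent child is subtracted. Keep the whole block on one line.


difference() { translate([199, 325, 0]) cube([3654, 243, 2911]); translate([2732, 325, 708]) cube([739, 243, 1692]); }


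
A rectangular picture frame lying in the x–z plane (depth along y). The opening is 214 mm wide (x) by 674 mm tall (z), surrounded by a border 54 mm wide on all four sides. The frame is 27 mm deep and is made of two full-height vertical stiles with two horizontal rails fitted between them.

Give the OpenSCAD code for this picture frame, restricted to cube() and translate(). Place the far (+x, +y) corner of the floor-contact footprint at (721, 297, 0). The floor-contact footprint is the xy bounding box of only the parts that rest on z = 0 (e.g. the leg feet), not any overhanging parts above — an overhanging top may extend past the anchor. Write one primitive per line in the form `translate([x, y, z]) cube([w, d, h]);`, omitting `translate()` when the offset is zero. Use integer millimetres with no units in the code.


translate([399, 270, 0]) cube([54, 27, 782]);
translate([667, 270, 0]) cube([54, 27, 782]);
translate([453, 270, 0]) cube([214, 27, 54]);
translate([453, 270, 728]) cube([214, 27, 54]);


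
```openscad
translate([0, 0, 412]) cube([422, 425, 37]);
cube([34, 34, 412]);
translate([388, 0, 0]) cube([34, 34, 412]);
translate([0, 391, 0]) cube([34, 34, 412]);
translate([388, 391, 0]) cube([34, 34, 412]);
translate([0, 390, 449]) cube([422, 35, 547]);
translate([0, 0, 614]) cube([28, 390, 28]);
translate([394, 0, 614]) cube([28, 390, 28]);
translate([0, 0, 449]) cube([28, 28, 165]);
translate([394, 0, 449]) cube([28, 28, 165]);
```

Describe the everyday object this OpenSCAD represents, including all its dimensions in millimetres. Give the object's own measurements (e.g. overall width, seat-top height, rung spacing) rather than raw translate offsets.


A chair. The seat is a 422×425×37 mm slab with its top at z = 449 mm, on four 34×34 mm corner legs (flush with the seat edges, standing on z = 0). A flat backrest 35 mm thick, 547 mm tall, spans the full seat width and rises from the seat top along its +y edge, rear face flush with the rear of the seat. Two armrests of 28×28 mm section run along each side from the seat's front edge to the front of the backrest, top faces 193 mm above the seat top and outer faces flush with the seat's x-edges; a 28×28 mm post under the front of each armrest stands on the seat at the front corner.


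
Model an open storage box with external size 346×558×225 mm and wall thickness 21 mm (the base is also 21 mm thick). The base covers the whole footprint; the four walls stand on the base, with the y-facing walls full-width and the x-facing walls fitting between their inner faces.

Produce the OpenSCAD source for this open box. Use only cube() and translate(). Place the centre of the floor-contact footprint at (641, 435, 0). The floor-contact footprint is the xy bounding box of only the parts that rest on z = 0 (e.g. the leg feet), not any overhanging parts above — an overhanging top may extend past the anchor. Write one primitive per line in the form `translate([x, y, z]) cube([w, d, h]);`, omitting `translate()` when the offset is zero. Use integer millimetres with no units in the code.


translate([468, 156, 0]) cube([346, 558, 21]);
translate([468, 156, 21]) cube([346, 21, 204]);
translate([468, 693, 21]) cube([346, 21, 204]);
translate([468, 177, 21]) cube([21, 516, 204]);
translate([793, 177, 21]) cube([21, 516, 204]);


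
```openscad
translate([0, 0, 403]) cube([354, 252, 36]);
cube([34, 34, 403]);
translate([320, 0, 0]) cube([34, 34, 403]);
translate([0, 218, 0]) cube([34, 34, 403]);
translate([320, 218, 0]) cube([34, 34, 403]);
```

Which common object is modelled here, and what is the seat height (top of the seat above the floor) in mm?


A stool. The seat height is 439 mm.

A 354×252×36 slab at z = 403 on four corner posts — a stool. The seat top is 403 + 36 = 439 mm.


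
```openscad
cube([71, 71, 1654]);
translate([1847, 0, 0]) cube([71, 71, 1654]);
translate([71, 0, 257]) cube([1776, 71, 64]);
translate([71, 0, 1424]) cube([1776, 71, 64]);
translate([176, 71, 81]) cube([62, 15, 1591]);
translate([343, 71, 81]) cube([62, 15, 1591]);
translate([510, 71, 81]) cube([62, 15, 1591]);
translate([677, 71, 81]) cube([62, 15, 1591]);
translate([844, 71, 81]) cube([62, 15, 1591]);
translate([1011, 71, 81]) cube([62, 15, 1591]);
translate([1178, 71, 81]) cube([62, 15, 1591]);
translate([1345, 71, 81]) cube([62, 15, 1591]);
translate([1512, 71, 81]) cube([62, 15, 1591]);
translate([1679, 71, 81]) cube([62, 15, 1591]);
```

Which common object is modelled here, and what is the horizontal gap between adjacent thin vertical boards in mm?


A fence section. The picket gap is 105 mm.

Two posts, two rails, 10 pickets — a fence section. Span 1776 mm holds 10 pickets of 62 mm with 11 equal gaps: ⌊(1776 − 10·62) / 11⌋ = 105 mm.


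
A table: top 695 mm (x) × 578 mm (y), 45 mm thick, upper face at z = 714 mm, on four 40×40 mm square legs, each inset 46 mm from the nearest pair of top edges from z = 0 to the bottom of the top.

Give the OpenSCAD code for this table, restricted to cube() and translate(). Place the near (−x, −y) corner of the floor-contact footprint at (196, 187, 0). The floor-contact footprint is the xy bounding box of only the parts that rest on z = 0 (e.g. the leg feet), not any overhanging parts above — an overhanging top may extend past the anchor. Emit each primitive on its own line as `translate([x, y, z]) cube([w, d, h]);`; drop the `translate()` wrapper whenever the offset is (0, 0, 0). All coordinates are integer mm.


translate([150, 141, 669]) cube([695, 578, 45]);
translate([196, 187, 0]) cube([40, 40, 669]);
translate([759, 187, 0]) cube([40, 40, 669]);
translate([196, 633, 0]) cube([40, 40, 669]);
translate([759, 633, 0]) cube([40, 40, 669]);


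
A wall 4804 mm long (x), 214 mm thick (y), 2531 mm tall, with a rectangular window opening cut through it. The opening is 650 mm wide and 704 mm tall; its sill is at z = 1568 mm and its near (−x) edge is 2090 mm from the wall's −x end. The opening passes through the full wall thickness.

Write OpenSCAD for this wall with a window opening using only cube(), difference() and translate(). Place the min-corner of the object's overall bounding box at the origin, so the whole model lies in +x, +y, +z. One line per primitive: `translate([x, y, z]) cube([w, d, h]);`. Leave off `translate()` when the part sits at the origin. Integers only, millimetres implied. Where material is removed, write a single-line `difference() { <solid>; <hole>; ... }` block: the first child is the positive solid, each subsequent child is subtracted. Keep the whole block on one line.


difference() { cube([4804, 214, 2531]); translate([2090, 0, 1568]) cube([650, 214, 704]); }


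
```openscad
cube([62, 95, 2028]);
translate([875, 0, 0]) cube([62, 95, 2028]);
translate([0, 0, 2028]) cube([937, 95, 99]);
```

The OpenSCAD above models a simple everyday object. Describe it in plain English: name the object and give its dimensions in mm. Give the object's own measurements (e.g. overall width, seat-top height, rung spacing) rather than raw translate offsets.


A door frame. The clear opening is 813 mm wide and 2028 mm high. Two 62 mm wide jambs, 95 mm deep, stand either side of the opening from the floor to the top of the opening. A 99 mm thick head sits across the top of both jambs, spanning the full outside width of the frame.


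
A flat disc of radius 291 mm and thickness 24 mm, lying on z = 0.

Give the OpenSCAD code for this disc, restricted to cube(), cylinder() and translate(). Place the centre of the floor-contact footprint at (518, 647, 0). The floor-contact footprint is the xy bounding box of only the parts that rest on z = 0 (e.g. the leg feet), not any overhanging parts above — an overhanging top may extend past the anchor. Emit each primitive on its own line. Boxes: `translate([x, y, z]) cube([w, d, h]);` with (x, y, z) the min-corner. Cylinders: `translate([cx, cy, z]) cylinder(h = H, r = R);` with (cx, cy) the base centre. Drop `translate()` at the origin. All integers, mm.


translate([518, 647, 0]) cylinder(h = 24, r = 291);


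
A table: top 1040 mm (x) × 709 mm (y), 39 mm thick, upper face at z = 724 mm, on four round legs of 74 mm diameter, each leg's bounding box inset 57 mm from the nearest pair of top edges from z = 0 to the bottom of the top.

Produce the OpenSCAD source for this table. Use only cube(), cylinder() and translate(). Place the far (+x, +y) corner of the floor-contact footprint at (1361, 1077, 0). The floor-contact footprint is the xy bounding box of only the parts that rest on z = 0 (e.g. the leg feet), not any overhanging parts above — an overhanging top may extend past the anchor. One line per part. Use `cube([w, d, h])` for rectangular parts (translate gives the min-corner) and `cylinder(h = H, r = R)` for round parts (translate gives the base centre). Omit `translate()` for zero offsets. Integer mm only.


// leg_h = 724 - 39 = 685
translate([378, 425, 685]) cube([1040, 709, 39]);
translate([472, 519, 0]) cylinder(h = 685, r = 37);
translate([1324, 519, 0]) cylinder(h = 685, r = 37);
translate([472, 1040, 0]) cylinder(h = 685, r = 37);
translate([1324, 1040, 0]) cylinder(h = 685, r = 37);


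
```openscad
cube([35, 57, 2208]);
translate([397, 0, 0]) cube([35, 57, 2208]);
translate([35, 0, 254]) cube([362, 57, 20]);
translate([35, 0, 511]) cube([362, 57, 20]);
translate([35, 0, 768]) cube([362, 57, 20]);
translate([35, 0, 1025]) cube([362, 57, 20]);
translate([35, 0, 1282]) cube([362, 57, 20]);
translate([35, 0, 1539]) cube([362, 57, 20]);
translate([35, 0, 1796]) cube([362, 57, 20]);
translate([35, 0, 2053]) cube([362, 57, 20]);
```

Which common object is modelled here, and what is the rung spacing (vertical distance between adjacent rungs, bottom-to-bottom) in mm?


A ladder. The rung spacing is 257 mm.

Two tall 35×57 posts with 8 short bars between them — a ladder. Adjacent rungs sit at z = 254 and z = 511, so the spacing is 511 − 254 = 257 mm.


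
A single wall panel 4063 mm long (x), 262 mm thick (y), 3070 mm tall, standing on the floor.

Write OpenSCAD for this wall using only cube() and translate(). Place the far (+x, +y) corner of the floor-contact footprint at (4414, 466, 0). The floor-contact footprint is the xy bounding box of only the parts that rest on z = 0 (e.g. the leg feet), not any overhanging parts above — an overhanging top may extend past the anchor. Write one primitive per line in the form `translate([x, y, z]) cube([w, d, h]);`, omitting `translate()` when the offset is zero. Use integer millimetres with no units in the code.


translate([351, 204, 0]) cube([4063, 262, 3070]);


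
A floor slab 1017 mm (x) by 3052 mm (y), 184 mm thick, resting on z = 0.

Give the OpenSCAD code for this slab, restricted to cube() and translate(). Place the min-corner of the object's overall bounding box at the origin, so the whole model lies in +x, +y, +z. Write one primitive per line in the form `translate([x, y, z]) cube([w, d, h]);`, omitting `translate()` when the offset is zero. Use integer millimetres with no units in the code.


cube([1017, 3052, 184]);


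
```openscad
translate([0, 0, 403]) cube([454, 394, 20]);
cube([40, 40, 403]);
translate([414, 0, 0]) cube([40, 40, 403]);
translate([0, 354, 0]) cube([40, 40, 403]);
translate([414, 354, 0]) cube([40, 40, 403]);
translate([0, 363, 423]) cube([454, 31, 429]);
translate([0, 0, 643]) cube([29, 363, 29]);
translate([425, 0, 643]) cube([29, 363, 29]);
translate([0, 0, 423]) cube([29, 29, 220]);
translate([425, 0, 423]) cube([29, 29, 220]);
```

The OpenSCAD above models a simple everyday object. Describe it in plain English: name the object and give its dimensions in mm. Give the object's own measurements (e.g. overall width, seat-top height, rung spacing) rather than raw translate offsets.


A chair. The seat is a 454×394×20 mm slab with its top at z = 423 mm, on four 40×40 mm corner legs (flush with the seat edges, standing on z = 0). A flat backrest 31 mm thick, 429 mm tall, spans the full seat width and rises from the seat top along its +y edge, rear face flush with the rear of the seat. Two armrests of 29×29 mm section run along each side from the seat's front edge to the front of the backrest, top faces 249 mm above the seat top and outer faces flush with the seat's x-edges; a 29×29 mm post under the front of each armrest stands on the seat at the front corner.


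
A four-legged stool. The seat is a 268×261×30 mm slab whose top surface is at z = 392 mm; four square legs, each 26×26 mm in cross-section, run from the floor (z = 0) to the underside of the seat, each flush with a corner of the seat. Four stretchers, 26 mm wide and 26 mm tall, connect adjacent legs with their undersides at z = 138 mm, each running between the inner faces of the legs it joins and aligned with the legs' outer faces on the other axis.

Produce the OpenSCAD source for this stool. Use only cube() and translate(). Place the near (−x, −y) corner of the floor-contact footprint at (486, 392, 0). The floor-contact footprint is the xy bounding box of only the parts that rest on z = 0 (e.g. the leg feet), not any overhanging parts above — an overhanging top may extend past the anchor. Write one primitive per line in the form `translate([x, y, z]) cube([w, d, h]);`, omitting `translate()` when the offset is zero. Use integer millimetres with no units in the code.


// leg_h = 392 - 30 = 362
// stretcher span = 268 - 2*26 = 216
translate([486, 392, 362]) cube([268, 261, 30]);
translate([486, 392, 0]) cube([26, 26, 362]);
translate([728, 392, 0]) cube([26, 26, 362]);
translate([486, 627, 0]) cube([26, 26, 362]);
translate([728, 627, 0]) cube([26, 26, 362]);
translate([512, 392, 138]) cube([216, 26, 26]);
translate([512, 627, 138]) cube([216, 26, 26]);
translate([486, 418, 138]) cube([26, 209, 26]);
translate([728, 418, 138]) cube([26, 209, 26]);


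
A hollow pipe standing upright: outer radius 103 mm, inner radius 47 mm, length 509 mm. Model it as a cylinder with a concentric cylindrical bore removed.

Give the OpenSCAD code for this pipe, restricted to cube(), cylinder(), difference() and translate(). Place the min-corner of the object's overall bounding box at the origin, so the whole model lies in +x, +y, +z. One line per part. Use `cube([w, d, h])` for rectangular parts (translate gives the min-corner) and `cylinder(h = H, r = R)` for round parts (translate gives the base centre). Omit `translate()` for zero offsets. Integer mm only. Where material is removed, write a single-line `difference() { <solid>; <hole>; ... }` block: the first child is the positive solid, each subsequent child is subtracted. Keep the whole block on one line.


difference() { translate([103, 103, 0]) cylinder(h = 509, r = 103); translate([103, 103, 0]) cylinder(h = 509, r = 47); }


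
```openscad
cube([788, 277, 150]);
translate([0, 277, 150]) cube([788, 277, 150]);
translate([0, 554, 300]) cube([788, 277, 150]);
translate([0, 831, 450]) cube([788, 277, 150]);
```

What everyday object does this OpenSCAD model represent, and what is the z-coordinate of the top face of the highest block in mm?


A staircase. The total rise is 600 mm.

4 identical blocks, each offset up and back from the previous — a staircase. Each step is 150 mm tall and there are 4 of them, so the total rise is 4 × 150 = 600 mm.


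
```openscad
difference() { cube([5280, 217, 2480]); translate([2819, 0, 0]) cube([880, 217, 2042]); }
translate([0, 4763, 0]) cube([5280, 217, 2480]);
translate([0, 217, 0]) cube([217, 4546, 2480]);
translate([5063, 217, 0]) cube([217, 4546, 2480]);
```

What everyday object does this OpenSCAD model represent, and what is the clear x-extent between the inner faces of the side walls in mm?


A single room. The interior width is 4846 mm.

Four walls enclosing a rectangle with a door in the front wall — a room. Outside width 5280 minus two 217 mm walls gives 4846 mm.


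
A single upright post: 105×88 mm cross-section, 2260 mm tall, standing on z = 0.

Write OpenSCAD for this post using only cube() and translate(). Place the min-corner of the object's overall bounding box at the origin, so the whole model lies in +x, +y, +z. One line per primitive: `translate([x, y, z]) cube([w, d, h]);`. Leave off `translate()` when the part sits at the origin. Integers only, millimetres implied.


cube([105, 88, 2260]);


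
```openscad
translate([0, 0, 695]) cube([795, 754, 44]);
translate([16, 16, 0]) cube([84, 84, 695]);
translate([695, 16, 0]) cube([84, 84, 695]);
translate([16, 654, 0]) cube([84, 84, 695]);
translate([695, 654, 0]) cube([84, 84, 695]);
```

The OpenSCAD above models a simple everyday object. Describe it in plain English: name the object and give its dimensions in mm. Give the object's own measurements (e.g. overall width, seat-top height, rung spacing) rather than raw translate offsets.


A table: top 795 mm (x) × 754 mm (y), 44 mm thick, upper face at z = 739 mm, on four 84×84 mm square legs, each inset 16 mm from the nearest pair of top edges from z = 0 to the bottom of the top.


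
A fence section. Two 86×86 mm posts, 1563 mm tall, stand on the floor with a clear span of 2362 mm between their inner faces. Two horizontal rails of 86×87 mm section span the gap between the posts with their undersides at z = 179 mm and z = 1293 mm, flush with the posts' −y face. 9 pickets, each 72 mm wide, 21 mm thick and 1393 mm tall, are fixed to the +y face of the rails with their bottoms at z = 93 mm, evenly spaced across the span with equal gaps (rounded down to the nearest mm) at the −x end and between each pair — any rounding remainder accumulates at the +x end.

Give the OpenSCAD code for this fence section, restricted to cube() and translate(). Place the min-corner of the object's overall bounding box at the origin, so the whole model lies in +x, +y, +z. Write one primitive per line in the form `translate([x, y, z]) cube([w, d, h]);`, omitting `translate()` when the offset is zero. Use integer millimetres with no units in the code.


cube([86, 86, 1563]);
translate([2448, 0, 0]) cube([86, 86, 1563]);
translate([86, 0, 179]) cube([2362, 86, 87]);
translate([86, 0, 1293]) cube([2362, 86, 87]);
translate([257, 86, 93]) cube([72, 21, 1393]);
translate([500, 86, 93]) cube([72, 21, 1393]);
translate([743, 86, 93]) cube([72, 21, 1393]);
translate([986, 86, 93]) cube([72, 21, 1393]);
translate([1229, 86, 93]) cube([72, 21, 1393]);
translate([1472, 86, 93]) cube([72, 21, 1393]);
translate([1715, 86, 93]) cube([72, 21, 1393]);
translate([1958, 86, 93]) cube([72, 21, 1393]);
translate([2201, 86, 93]) cube([72, 21, 1393]);


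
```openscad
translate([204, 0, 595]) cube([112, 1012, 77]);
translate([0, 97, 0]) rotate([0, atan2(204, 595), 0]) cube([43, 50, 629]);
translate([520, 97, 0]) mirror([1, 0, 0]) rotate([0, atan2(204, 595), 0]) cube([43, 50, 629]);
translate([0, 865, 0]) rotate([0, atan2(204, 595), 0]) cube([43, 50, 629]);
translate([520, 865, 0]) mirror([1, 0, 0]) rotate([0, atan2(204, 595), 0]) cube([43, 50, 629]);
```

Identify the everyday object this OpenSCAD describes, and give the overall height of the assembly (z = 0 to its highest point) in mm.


A sawhorse. The overall height is 672 mm.

A beam across two mirrored pairs of raked legs — a sawhorse. The beam's underside is at z = 595 (matching the legs' vertical rise in atan2(204, 595)) and the beam is 77 mm tall, so its top is at 595 + 77 = 672 mm. The raked legs top out at the beam's underside, so that is the highest point.


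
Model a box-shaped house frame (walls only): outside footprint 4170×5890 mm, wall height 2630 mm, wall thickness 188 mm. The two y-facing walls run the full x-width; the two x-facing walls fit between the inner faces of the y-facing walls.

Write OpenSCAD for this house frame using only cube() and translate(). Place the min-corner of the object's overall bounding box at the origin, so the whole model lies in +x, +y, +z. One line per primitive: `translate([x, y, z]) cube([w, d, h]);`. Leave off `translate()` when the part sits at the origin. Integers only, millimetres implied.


cube([4170, 188, 2630]);
translate([0, 5702, 0]) cube([4170, 188, 2630]);
translate([0, 188, 0]) cube([188, 5514, 2630]);
translate([3982, 188, 0]) cube([188, 5514, 2630]);


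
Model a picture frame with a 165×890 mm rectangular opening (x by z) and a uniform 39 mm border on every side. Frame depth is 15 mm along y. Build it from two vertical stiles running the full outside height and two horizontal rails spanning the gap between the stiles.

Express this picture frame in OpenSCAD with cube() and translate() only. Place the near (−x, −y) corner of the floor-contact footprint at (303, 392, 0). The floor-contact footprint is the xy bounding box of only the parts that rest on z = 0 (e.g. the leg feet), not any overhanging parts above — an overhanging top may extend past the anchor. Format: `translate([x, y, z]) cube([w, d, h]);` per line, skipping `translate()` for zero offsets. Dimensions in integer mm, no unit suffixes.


translate([303, 392, 0]) cube([39, 15, 968]);
translate([507, 392, 0]) cube([39, 15, 968]);
translate([342, 392, 0]) cube([165, 15, 39]);
translate([342, 392, 929]) cube([165, 15, 39]);
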